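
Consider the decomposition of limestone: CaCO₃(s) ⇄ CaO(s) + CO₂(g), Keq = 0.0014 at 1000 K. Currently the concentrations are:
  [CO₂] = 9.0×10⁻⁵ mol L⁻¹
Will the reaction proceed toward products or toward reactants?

(CaCO₃, CaO are pure solids — omitted from Q.)
Q = [CO₂] = 9.0×10⁻⁵
Q = 9.0×10⁻⁵ < Keq = 0.0014, so the forward reaction proceeds.

toward products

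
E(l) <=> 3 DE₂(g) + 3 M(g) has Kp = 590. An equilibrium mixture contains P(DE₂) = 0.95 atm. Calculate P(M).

(E is a pure liquid — omitted from Kp.)
At equilibrium, Kp = P(DE₂)³·P(M)³ = 590.
(0.95)³·(P(M))³ = 590
P(M)³ = 688 ⇒ P(M) = 8.8 atm

P(M) = 8.8 atm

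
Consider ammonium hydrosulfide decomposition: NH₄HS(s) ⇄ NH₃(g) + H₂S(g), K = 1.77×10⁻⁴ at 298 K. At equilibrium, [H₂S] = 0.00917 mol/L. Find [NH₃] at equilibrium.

[NH₃] = 0.0193 mol/L

(NH₄HS is a pure solid — omitted from K.)
At equilibrium, K = [NH₃]·[H₂S] = 1.77×10⁻⁴.
([NH₃])·(0.00917) = 1.77×10⁻⁴
[NH₃] = 0.0193 mol/L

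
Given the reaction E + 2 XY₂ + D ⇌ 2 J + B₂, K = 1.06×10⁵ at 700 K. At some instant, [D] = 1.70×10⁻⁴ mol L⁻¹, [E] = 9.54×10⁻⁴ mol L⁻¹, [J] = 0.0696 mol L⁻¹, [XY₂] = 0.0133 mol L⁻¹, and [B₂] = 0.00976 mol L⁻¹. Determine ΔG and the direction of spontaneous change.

Q = [J]²·[B₂] / ([E]·[XY₂]²·[D]) = (0.0696)²·(0.00976) / ((9.54×10⁻⁴)·(0.0133)²·(1.70×10⁻⁴)) = 1.65×10⁶
ΔG = RT ln(Q/K) = (8.314 J mol⁻¹ K⁻¹)(700 K) × ln(1.65×10⁶/1.06×10⁵)
   = (5.820 kJ/mol)(2.745) = 16.0 kJ/mol
ΔG > 0, so the forward reaction is non-spontaneous (proceeds in reverse).

ΔG = 16.0 kJ/mol; the forward reaction is non-spontaneous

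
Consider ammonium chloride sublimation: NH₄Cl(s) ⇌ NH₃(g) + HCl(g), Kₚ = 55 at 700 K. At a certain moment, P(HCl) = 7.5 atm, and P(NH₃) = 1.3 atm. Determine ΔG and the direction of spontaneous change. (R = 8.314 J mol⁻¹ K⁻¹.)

(NH₄Cl is a pure solid — omitted from Qₚ.)
Qₚ = P(NH₃)·P(HCl) = (1.3)·(7.5) = 9.75
ΔG = RT ln(Qₚ/Kₚ) = (8.314 J mol⁻¹ K⁻¹)(700 K) × ln(9.75/55)
   = (5.820 kJ/mol)(-1.730) = -10.1 kJ/mol
ΔG < 0, so the forward reaction is spontaneous (proceeds forward).

ΔG = -10.1 kJ/mol; the forward reaction is spontaneous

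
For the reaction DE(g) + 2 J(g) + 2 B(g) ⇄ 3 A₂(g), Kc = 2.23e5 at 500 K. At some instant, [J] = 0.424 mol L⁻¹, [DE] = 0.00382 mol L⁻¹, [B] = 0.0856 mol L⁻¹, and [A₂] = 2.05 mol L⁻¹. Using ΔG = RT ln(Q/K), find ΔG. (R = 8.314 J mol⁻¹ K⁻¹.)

Qc = [A₂]³ / ([DE]·[J]²·[B]²) = (2.05)³ / ((0.00382)·(0.424)²·(0.0856)²) = 1.71e6
ΔG = RT ln(Qc/Kc) = (8.314 J mol⁻¹ K⁻¹)(500 K) × ln(1.71e6/2.23e5)
   = (4.157 kJ/mol)(2.037) = 8.47 kJ/mol
ΔG > 0, so the forward reaction is non-spontaneous (proceeds in reverse).

ΔG = 8.47 kJ/mol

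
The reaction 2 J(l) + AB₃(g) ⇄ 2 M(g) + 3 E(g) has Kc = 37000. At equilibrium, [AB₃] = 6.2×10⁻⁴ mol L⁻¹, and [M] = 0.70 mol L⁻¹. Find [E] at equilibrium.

(J is a pure liquid — omitted from Kc.)
At equilibrium, Kc = [M]²·[E]³ / [AB₃] = 37000.
(0.70)²·([E])³ / (6.2×10⁻⁴) = 37000
[E]³ = 46.8 ⇒ [E] = 3.6 mol L⁻¹

[E] = 3.6 mol L⁻¹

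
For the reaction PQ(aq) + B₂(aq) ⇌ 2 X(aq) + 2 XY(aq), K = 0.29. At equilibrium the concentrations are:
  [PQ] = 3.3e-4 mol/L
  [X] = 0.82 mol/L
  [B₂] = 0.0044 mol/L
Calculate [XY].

At equilibrium, K = [X]²·[XY]² / ([PQ]·[B₂]) = 0.29.
(0.82)²·([XY])² / ((3.3e-4)·(0.0044)) = 0.29
[XY]² = 6.26e-7 ⇒ [XY] = 7.9e-4 mol/L

[XY] = 7.9e-4 mol/L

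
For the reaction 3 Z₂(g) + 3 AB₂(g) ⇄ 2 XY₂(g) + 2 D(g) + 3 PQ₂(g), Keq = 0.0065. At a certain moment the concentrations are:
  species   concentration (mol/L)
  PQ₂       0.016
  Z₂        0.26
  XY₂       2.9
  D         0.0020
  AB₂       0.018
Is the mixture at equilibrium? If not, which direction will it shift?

no; Q < K, reaction proceeds forward

Q = [XY₂]²·[D]²·[PQ₂]³ / ([Z₂]³·[AB₂]³) = (2.9)²·(0.0020)²·(0.016)³ / ((0.26)³·(0.018)³) = 0.0013
Q = 0.0013 < Keq = 0.0065: net forward reaction.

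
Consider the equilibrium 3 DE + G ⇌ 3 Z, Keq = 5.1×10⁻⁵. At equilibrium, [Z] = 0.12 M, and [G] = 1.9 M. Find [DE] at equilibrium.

[DE] = 2.6 M

At equilibrium, Keq = [Z]³ / ([DE]³·[G]) = 5.1×10⁻⁵.
(0.12)³ / (([DE])³·(1.9)) = 5.1×10⁻⁵
[DE]³ = 17.8 ⇒ [DE] = 2.6 M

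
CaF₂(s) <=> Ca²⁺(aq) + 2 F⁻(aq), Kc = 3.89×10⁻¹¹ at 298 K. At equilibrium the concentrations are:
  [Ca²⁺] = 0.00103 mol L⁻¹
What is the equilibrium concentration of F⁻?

(CaF₂ is a pure solid — omitted from Kc.)
At equilibrium, Kc = [Ca²⁺]·[F⁻]² = 3.89×10⁻¹¹.
(0.00103)·([F⁻])² = 3.89×10⁻¹¹
[F⁻]² = 3.78×10⁻⁸ ⇒ [F⁻] = 1.94×10⁻⁴ mol L⁻¹

[F⁻] = 1.94×10⁻⁴ mol L⁻¹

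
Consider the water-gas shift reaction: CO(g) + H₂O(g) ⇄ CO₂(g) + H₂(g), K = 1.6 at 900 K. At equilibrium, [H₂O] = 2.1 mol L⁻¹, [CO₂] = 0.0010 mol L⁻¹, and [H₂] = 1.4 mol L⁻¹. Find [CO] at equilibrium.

At equilibrium, K = [CO₂]·[H₂] / ([CO]·[H₂O]) = 1.6.
(0.0010)·(1.4) / (([CO])·(2.1)) = 1.6
[CO] = 4.17×10⁻⁴ = 4.2×10⁻⁴ mol L⁻¹

[CO] = 4.2×10⁻⁴ mol L⁻¹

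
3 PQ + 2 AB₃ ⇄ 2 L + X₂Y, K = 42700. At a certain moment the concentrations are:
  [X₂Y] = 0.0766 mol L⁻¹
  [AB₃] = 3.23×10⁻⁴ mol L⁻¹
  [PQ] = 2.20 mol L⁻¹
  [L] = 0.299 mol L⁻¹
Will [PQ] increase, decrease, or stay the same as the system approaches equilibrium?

decrease

Q = [L]²·[X₂Y] / ([PQ]³·[AB₃]²) = (0.299)²·(0.0766) / ((2.20)³·(3.23×10⁻⁴)²) = 6160
Q = 6160 < K = 42700: net forward reaction.
PQ is a reactant, so it decreases.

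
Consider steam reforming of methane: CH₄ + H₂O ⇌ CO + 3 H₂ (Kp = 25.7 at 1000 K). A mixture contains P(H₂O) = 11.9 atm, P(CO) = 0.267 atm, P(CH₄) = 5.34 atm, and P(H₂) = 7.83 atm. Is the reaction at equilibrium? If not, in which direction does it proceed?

to the right

Qp = P(CO)·P(H₂)³ / (P(CH₄)·P(H₂O)) = (0.267)·(7.83)³ / ((5.34)·(11.9)) = 2.02
Qp = 2.02 < Kp = 25.7, so the forward reaction proceeds.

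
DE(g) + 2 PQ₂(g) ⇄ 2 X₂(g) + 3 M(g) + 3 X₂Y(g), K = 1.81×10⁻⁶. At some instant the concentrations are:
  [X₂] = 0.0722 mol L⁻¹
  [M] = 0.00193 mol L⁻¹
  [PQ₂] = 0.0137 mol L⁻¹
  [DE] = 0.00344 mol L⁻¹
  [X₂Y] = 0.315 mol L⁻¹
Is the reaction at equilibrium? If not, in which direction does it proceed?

no net change (already at equilibrium)

Q = [X₂]²·[M]³·[X₂Y]³ / ([DE]·[PQ₂]²) = (0.0722)²·(0.00193)³·(0.315)³ / ((0.00344)·(0.0137)²) = 1.81×10⁻⁶
Q = 1.81×10⁻⁶ = K, so the system is already at equilibrium.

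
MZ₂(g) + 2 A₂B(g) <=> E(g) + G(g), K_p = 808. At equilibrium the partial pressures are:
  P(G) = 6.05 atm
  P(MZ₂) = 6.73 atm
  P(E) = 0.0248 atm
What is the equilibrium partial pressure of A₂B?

At equilibrium, K_p = P(E)·P(G) / (P(MZ₂)·P(A₂B)²) = 808.
(0.0248)·(6.05) / ((6.73)·(P(A₂B))²) = 808
P(A₂B)² = 2.76×10⁻⁵ ⇒ P(A₂B) = 0.00525 atm

P(A₂B) = 0.00525 atm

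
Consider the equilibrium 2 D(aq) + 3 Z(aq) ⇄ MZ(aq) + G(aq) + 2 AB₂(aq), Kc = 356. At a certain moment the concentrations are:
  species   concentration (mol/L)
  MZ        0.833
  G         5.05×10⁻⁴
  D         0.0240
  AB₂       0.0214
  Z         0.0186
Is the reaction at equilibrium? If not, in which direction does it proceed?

Qc = [MZ]·[G]·[AB₂]² / ([D]²·[Z]³) = (0.833)·(5.05×10⁻⁴)·(0.0214)² / ((0.0240)²·(0.0186)³) = 52.0
Qc = 52.0 < Kc = 356, so the forward reaction proceeds.

toward products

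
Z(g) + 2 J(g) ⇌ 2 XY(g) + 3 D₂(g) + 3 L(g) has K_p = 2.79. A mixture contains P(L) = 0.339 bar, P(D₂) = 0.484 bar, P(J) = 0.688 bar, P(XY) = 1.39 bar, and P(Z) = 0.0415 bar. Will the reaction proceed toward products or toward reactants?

forward (toward products)

Q_p = P(XY)²·P(D₂)³·P(L)³ / (P(Z)·P(J)²) = (1.39)²·(0.484)³·(0.339)³ / ((0.0415)·(0.688)²) = 0.434
Q_p = 0.434 < K_p = 2.79, so the forward reaction proceeds.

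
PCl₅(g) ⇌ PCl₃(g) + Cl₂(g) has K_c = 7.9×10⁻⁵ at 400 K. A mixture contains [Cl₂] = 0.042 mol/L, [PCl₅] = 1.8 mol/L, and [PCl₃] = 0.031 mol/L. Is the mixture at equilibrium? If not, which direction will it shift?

Q_c = [PCl₃]·[Cl₂] / [PCl₅] = (0.031)·(0.042) / (1.8) = 7.2×10⁻⁴
Q_c = 7.2×10⁻⁴ > K_c = 7.9×10⁻⁵: net reverse reaction.

no; Q > K, reaction proceeds in reverse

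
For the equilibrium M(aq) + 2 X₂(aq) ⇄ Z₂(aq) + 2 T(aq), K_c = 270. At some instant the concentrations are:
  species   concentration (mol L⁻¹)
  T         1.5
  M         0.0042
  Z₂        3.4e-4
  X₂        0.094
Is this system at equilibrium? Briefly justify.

no; Q < K, reaction proceeds forward

Q_c = [Z₂]·[T]² / ([M]·[X₂]²) = (3.4e-4)·(1.5)² / ((0.0042)·(0.094)²) = 21
Q_c = 21 < K_c = 270: net forward reaction.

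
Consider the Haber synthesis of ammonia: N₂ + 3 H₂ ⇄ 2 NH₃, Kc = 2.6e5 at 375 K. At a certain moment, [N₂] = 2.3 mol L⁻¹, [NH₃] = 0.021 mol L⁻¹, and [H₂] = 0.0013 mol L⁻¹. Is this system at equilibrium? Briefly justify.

no; Q < K, reaction proceeds forward

Qc = [NH₃]² / ([N₂]·[H₂]³) = (0.021)² / ((2.3)·(0.0013)³) = 87000
Qc = 87000 < Kc = 2.6e5: net forward reaction.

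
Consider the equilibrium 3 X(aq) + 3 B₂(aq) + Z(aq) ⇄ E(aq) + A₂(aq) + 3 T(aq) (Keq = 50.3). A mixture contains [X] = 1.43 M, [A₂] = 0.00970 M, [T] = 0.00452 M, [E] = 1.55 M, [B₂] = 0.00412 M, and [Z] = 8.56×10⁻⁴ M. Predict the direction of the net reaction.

forward (toward products)

Q = [E]·[A₂]·[T]³ / ([X]³·[B₂]³·[Z]) = (1.55)·(0.00970)·(0.00452)³ / ((1.43)³·(0.00412)³·(8.56×10⁻⁴)) = 7.93
Q = 7.93 < Keq = 50.3, so the forward reaction proceeds.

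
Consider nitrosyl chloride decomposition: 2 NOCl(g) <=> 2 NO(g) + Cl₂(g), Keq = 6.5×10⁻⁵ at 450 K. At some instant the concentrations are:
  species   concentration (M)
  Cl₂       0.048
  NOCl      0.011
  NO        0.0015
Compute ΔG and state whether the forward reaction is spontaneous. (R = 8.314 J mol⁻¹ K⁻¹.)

Q = [NO]²·[Cl₂] / [NOCl]² = (0.0015)²·(0.048) / (0.011)² = 8.93×10⁻⁴
ΔG = RT ln(Q/Keq) = (8.314 J mol⁻¹ K⁻¹)(450 K) × ln(8.93×10⁻⁴/6.5×10⁻⁵)
   = (3.741 kJ/mol)(2.620) = 9.80 kJ/mol
ΔG > 0, so the forward reaction is non-spontaneous (proceeds in reverse).

ΔG = 9.80 kJ/mol; the forward reaction is non-spontaneous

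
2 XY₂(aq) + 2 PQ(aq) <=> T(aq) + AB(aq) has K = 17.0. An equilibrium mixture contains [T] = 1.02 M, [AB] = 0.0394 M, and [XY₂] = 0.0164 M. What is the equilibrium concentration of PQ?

[PQ] = 2.96 M

At equilibrium, K = [T]·[AB] / ([XY₂]²·[PQ]²) = 17.0.
(1.02)·(0.0394) / ((0.0164)²·([PQ])²) = 17.0
[PQ]² = 8.79 ⇒ [PQ] = 2.96 M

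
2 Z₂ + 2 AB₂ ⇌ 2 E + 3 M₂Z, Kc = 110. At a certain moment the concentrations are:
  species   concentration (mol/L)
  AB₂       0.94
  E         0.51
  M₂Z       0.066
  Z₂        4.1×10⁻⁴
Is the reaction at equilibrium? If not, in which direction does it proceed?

Qc = [E]²·[M₂Z]³ / ([Z₂]²·[AB₂]²) = (0.51)²·(0.066)³ / ((4.1×10⁻⁴)²·(0.94)²) = 500
Qc = 500 > Kc = 110, so the reverse reaction proceeds.

in the reverse direction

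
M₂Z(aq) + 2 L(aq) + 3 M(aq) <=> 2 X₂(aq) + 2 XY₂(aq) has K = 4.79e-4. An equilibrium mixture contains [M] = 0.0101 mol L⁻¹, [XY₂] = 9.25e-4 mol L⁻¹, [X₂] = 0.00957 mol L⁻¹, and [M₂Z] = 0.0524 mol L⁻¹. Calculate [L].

At equilibrium, K = [X₂]²·[XY₂]² / ([M₂Z]·[L]²·[M]³) = 4.79e-4.
(0.00957)²·(9.25e-4)² / ((0.0524)·([L])²·(0.0101)³) = 4.79e-4
[L]² = 3.03 ⇒ [L] = 1.74 mol L⁻¹

[L] = 1.74 mol L⁻¹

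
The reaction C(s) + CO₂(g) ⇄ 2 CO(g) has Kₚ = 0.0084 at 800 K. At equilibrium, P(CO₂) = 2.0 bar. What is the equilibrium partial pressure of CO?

(C is a pure solid — omitted from Kₚ.)
At equilibrium, Kₚ = P(CO)² / P(CO₂) = 0.0084.
(P(CO))² / (2.0) = 0.0084
P(CO)² = 0.0168 ⇒ P(CO) = 0.13 bar

P(CO) = 0.13 bar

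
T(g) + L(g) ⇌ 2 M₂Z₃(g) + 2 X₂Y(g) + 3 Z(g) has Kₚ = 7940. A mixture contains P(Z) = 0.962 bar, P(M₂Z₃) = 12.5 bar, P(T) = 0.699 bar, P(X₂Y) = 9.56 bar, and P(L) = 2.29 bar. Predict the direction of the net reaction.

Qₚ = P(M₂Z₃)²·P(X₂Y)²·P(Z)³ / (P(T)·P(L)) = (12.5)²·(9.56)²·(0.962)³ / ((0.699)·(2.29)) = 7940
Qₚ = 7940 = Kₚ, so the system is already at equilibrium.

at equilibrium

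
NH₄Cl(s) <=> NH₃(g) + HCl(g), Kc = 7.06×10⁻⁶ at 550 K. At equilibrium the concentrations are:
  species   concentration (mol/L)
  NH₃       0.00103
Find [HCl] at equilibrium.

[HCl] = 0.00685 mol/L

(NH₄Cl is a pure solid — omitted from Kc.)
At equilibrium, Kc = [NH₃]·[HCl] = 7.06×10⁻⁶.
(0.00103)·([HCl]) = 7.06×10⁻⁶
[HCl] = 0.00685 mol/L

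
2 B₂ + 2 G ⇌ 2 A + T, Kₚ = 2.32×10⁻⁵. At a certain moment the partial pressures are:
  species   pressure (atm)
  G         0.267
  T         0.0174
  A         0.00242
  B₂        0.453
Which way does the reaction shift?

in the forward direction

Qₚ = P(A)²·P(T) / (P(B₂)²·P(G)²) = (0.00242)²·(0.0174) / ((0.453)²·(0.267)²) = 6.97×10⁻⁶
Qₚ = 6.97×10⁻⁶ < Kₚ = 2.32×10⁻⁵, so the forward reaction proceeds.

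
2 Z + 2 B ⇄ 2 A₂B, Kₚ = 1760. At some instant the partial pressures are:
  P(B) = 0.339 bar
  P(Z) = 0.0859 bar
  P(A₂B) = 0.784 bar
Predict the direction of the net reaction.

Qₚ = P(A₂B)² / (P(Z)²·P(B)²) = (0.784)² / ((0.0859)²·(0.339)²) = 725
Qₚ = 725 < Kₚ = 1760, so the forward reaction proceeds.

in the forward direction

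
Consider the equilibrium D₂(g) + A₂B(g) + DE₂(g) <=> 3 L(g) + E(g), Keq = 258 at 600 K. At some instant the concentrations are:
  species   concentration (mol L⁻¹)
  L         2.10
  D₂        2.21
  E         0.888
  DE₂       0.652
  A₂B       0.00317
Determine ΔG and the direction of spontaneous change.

Q = [L]³·[E] / ([D₂]·[A₂B]·[DE₂]) = (2.10)³·(0.888) / ((2.21)·(0.00317)·(0.652)) = 1800
ΔG = RT ln(Q/Keq) = (8.314 J mol⁻¹ K⁻¹)(600 K) × ln(1800/258)
   = (4.988 kJ/mol)(1.943) = 9.69 kJ/mol
ΔG > 0, so the forward reaction is non-spontaneous (proceeds in reverse).

ΔG = 9.69 kJ/mol; the forward reaction is non-spontaneous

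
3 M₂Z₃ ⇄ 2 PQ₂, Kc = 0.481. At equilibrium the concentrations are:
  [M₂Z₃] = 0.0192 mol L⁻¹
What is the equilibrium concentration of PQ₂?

[PQ₂] = 0.00185 mol L⁻¹

At equilibrium, Kc = [PQ₂]² / [M₂Z₃]³ = 0.481.
([PQ₂])² / (0.0192)³ = 0.481
[PQ₂]² = 3.40×10⁻⁶ ⇒ [PQ₂] = 0.00185 mol L⁻¹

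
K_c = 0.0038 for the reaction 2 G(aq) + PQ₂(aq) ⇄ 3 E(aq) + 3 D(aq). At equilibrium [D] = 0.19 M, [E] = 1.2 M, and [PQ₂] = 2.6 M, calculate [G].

At equilibrium, K_c = [E]³·[D]³ / ([G]²·[PQ₂]) = 0.0038.
(1.2)³·(0.19)³ / (([G])²·(2.6)) = 0.0038
[G]² = 1.20 ⇒ [G] = 1.1 M

[G] = 1.1 M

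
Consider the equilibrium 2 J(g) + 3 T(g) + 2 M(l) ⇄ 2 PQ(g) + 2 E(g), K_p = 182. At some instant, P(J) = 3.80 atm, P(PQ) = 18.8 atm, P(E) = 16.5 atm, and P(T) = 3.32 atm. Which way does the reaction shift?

at equilibrium

(M is a pure liquid — omitted from Q_p.)
Q_p = P(PQ)²·P(E)² / (P(J)²·P(T)³) = (18.8)²·(16.5)² / ((3.80)²·(3.32)³) = 182
Q_p = 182 = K_p, so the system is already at equilibrium.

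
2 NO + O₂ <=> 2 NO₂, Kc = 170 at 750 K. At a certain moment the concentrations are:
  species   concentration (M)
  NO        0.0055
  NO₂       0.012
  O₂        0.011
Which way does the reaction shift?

to the left

Qc = [NO₂]² / ([NO]²·[O₂]) = (0.012)² / ((0.0055)²·(0.011)) = 430
Qc = 430 > Kc = 170, so the reverse reaction proceeds.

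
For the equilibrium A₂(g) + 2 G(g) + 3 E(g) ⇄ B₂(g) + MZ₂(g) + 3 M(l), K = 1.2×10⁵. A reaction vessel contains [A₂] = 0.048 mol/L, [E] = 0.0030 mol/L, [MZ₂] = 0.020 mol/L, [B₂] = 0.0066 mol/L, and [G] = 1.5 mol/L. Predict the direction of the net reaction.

toward products

(M is a pure liquid — omitted from Q.)
Q = [B₂]·[MZ₂] / ([A₂]·[G]²·[E]³) = (0.0066)·(0.020) / ((0.048)·(1.5)²·(0.0030)³) = 45000
Q = 45000 < K = 1.2×10⁵, so the forward reaction proceeds.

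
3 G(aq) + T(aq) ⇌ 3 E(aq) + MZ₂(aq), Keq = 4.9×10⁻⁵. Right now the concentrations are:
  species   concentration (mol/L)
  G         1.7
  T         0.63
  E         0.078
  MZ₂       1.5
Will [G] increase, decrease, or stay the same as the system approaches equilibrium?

Q = [E]³·[MZ₂] / ([G]³·[T]) = (0.078)³·(1.5) / ((1.7)³·(0.63)) = 2.3×10⁻⁴
Q = 2.3×10⁻⁴ > Keq = 4.9×10⁻⁵: net reverse reaction.
G is a reactant, so it increases.

increase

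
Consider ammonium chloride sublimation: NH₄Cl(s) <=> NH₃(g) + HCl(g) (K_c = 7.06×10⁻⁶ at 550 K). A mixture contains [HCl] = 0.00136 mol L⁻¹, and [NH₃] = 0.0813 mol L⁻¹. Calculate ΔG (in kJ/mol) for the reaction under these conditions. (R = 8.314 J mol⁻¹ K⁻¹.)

(NH₄Cl is a pure solid — omitted from Q_c.)
Q_c = [NH₃]·[HCl] = (0.0813)·(0.00136) = 1.11×10⁻⁴
ΔG = RT ln(Q_c/K_c) = (8.314 J mol⁻¹ K⁻¹)(550 K) × ln(1.11×10⁻⁴/7.06×10⁻⁶)
   = (4.573 kJ/mol)(2.755) = 12.6 kJ/mol
ΔG > 0, so the forward reaction is non-spontaneous (proceeds in reverse).

ΔG = 12.6 kJ/mol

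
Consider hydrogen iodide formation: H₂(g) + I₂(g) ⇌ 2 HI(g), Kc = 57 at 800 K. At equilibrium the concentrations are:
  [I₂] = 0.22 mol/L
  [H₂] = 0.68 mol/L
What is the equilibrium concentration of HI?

At equilibrium, Kc = [HI]² / ([H₂]·[I₂]) = 57.
([HI])² / ((0.68)·(0.22)) = 57
[HI]² = 8.53 ⇒ [HI] = 2.9 mol/L

[HI] = 2.9 mol/L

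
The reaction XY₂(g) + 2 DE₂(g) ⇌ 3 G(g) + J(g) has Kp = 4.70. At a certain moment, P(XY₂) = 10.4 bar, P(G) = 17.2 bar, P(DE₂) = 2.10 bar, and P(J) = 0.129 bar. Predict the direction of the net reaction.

toward reactants

Qp = P(G)³·P(J) / (P(XY₂)·P(DE₂)²) = (17.2)³·(0.129) / ((10.4)·(2.10)²) = 14.3
Qp = 14.3 > Kp = 4.70, so the reverse reaction proceeds.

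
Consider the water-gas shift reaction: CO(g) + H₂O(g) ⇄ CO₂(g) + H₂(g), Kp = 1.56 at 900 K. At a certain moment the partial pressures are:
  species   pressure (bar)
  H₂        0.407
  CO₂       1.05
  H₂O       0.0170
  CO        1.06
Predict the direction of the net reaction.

Qp = P(CO₂)·P(H₂) / (P(CO)·P(H₂O)) = (1.05)·(0.407) / ((1.06)·(0.0170)) = 23.7
Qp = 23.7 > Kp = 1.56, so the reverse reaction proceeds.

reverse (toward reactants)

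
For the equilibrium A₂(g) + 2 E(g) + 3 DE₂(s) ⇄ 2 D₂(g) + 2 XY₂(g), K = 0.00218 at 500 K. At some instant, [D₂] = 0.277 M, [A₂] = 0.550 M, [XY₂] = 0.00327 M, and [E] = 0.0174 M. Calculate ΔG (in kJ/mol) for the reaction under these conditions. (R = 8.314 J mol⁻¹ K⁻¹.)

(DE₂ is a pure solid — omitted from Q.)
Q = [D₂]²·[XY₂]² / ([A₂]·[E]²) = (0.277)²·(0.00327)² / ((0.550)·(0.0174)²) = 0.00493
ΔG = RT ln(Q/K) = (8.314 J mol⁻¹ K⁻¹)(500 K) × ln(0.00493/0.00218)
   = (4.157 kJ/mol)(0.8160) = 3.39 kJ/mol
ΔG > 0, so the forward reaction is non-spontaneous (proceeds in reverse).

ΔG = 3.39 kJ/mol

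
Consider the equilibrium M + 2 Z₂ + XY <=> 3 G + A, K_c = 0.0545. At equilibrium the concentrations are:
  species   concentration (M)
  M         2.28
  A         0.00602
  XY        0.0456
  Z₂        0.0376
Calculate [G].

[G] = 0.110 M

At equilibrium, K_c = [G]³·[A] / ([M]·[Z₂]²·[XY]) = 0.0545.
([G])³·(0.00602) / ((2.28)·(0.0376)²·(0.0456)) = 0.0545
[G]³ = 0.00133 ⇒ [G] = 0.110 M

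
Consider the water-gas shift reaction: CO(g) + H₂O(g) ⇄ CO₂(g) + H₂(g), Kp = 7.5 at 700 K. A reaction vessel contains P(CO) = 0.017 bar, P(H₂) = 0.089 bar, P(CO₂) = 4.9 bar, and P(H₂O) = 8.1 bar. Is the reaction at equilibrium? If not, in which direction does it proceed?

Qp = P(CO₂)·P(H₂) / (P(CO)·P(H₂O)) = (4.9)·(0.089) / ((0.017)·(8.1)) = 3.2
Qp = 3.2 < Kp = 7.5, so the forward reaction proceeds.

toward products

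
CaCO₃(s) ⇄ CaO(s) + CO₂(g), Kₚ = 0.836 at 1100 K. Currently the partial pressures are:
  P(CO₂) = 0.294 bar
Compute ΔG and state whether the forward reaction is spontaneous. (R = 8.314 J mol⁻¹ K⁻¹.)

ΔG = -9.56 kJ/mol; the forward reaction is spontaneous

(CaCO₃, CaO are pure solids — omitted from Qₚ.)
Qₚ = P(CO₂) = 0.294
ΔG = RT ln(Qₚ/Kₚ) = (8.314 J mol⁻¹ K⁻¹)(1100 K) × ln(0.294/0.836)
   = (9.145 kJ/mol)(-1.045) = -9.56 kJ/mol
ΔG < 0, so the forward reaction is spontaneous (proceeds forward).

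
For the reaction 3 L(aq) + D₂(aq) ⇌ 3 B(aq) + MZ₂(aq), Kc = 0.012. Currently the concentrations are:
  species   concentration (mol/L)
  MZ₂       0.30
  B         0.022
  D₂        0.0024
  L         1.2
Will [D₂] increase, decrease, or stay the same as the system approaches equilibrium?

decrease

Qc = [B]³·[MZ₂] / ([L]³·[D₂]) = (0.022)³·(0.30) / ((1.2)³·(0.0024)) = 7.7×10⁻⁴
Qc = 7.7×10⁻⁴ < Kc = 0.012: net forward reaction.
D₂ is a reactant, so it decreases.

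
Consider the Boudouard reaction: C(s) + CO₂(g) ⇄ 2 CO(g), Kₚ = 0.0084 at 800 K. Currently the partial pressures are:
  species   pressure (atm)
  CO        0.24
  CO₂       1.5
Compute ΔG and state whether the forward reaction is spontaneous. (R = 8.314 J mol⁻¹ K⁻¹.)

(C is a pure solid — omitted from Qₚ.)
Qₚ = P(CO)² / P(CO₂) = (0.24)² / (1.5) = 0.0384
ΔG = RT ln(Qₚ/Kₚ) = (8.314 J mol⁻¹ K⁻¹)(800 K) × ln(0.0384/0.0084)
   = (6.651 kJ/mol)(1.520) = 10.1 kJ/mol
ΔG > 0, so the forward reaction is non-spontaneous (proceeds in reverse).

ΔG = 10.1 kJ/mol; the forward reaction is non-spontaneous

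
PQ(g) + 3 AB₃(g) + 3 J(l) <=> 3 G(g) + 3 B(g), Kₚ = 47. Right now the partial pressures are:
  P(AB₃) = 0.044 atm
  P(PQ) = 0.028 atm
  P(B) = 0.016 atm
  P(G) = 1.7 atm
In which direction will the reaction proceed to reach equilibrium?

in the forward direction

(J is a pure liquid — omitted from Qₚ.)
Qₚ = P(G)³·P(B)³ / (P(PQ)·P(AB₃)³) = (1.7)³·(0.016)³ / ((0.028)·(0.044)³) = 8.4
Qₚ = 8.4 < Kₚ = 47, so the forward reaction proceeds.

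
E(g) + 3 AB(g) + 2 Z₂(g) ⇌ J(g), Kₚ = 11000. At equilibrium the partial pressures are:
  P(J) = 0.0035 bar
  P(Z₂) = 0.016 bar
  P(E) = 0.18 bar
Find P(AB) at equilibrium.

P(AB) = 0.19 bar

At equilibrium, Kₚ = P(J) / (P(E)·P(AB)³·P(Z₂)²) = 11000.
(0.0035) / ((0.18)·(P(AB))³·(0.016)²) = 11000
P(AB)³ = 0.00690 ⇒ P(AB) = 0.19 bar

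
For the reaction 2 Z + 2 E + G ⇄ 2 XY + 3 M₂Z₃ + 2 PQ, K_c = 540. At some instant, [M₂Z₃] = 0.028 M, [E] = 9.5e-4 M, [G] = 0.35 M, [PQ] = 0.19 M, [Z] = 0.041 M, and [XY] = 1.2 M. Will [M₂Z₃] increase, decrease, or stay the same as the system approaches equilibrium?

decrease

Q_c = [XY]²·[M₂Z₃]³·[PQ]² / ([Z]²·[E]²·[G]) = (1.2)²·(0.028)³·(0.19)² / ((0.041)²·(9.5e-4)²·(0.35)) = 2100
Q_c = 2100 > K_c = 540: net reverse reaction.
M₂Z₃ is a product, so it decreases.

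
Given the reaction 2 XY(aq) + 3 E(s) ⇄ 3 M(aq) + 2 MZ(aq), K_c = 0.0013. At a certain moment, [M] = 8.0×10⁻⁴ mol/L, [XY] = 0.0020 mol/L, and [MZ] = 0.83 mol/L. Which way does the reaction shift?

(E is a pure solid — omitted from Q_c.)
Q_c = [M]³·[MZ]² / [XY]² = (8.0×10⁻⁴)³·(0.83)² / (0.0020)² = 8.8×10⁻⁵
Q_c = 8.8×10⁻⁵ < K_c = 0.0013, so the forward reaction proceeds.

in the forward direction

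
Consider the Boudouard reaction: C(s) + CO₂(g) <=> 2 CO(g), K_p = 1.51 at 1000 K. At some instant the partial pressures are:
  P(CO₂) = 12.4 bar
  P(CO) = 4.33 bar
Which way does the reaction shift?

neither direction; the system is at equilibrium

(C is a pure solid — omitted from Q_p.)
Q_p = P(CO)² / P(CO₂) = (4.33)² / (12.4) = 1.51
Q_p = 1.51 = K_p, so the system is already at equilibrium.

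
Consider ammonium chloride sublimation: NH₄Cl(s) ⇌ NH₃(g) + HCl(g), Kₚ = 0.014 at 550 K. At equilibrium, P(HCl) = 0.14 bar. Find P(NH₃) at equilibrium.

P(NH₃) = 0.10 bar

(NH₄Cl is a pure solid — omitted from Kₚ.)
At equilibrium, Kₚ = P(NH₃)·P(HCl) = 0.014.
(P(NH₃))·(0.14) = 0.014
P(NH₃) = 0.100 = 0.10 bar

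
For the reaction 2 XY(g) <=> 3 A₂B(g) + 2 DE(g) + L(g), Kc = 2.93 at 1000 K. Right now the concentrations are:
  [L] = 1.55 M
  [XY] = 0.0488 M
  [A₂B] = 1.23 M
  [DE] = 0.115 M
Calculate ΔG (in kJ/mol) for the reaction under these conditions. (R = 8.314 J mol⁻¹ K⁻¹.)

ΔG = 14.1 kJ/mol

Qc = [A₂B]³·[DE]²·[L] / [XY]² = (1.23)³·(0.115)²·(1.55) / (0.0488)² = 16.0
ΔG = RT ln(Qc/Kc) = (8.314 J mol⁻¹ K⁻¹)(1000 K) × ln(16.0/2.93)
   = (8.314 kJ/mol)(1.698) = 14.1 kJ/mol
ΔG > 0, so the forward reaction is non-spontaneous (proceeds in reverse).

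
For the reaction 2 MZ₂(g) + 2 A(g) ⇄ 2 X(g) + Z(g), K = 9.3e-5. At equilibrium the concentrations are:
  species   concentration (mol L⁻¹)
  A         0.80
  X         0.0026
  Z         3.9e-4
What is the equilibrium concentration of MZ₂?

At equilibrium, K = [X]²·[Z] / ([MZ₂]²·[A]²) = 9.3e-5.
(0.0026)²·(3.9e-4) / (([MZ₂])²·(0.80)²) = 9.3e-5
[MZ₂]² = 4.43e-5 ⇒ [MZ₂] = 0.0067 mol L⁻¹

[MZ₂] = 0.0067 mol L⁻¹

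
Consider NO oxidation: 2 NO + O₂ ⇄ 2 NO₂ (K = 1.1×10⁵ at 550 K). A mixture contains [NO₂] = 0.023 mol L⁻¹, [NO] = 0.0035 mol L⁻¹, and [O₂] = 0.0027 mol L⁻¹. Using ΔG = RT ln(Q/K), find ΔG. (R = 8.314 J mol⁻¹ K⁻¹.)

ΔG = -8.82 kJ/mol

Q = [NO₂]² / ([NO]²·[O₂]) = (0.023)² / ((0.0035)²·(0.0027)) = 16000
ΔG = RT ln(Q/K) = (8.314 J mol⁻¹ K⁻¹)(550 K) × ln(16000/1.1×10⁵)
   = (4.573 kJ/mol)(-1.928) = -8.82 kJ/mol
ΔG < 0, so the forward reaction is spontaneous (proceeds forward).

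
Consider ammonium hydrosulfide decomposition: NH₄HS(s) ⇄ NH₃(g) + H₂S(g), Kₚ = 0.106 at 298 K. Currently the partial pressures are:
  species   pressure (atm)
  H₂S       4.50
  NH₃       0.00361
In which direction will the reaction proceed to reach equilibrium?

(NH₄HS is a pure solid — omitted from Qₚ.)
Qₚ = P(NH₃)·P(H₂S) = (0.00361)·(4.50) = 0.0162
Qₚ = 0.0162 < Kₚ = 0.106, so the forward reaction proceeds.

toward products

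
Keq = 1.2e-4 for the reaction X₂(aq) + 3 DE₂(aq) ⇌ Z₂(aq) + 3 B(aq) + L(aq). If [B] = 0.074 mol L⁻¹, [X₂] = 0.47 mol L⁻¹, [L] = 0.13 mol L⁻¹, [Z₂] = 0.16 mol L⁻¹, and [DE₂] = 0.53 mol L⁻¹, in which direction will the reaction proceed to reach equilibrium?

at equilibrium

Q = [Z₂]·[B]³·[L] / ([X₂]·[DE₂]³) = (0.16)·(0.074)³·(0.13) / ((0.47)·(0.53)³) = 1.2e-4
Q = 1.2e-4 = Keq, so the system is already at equilibrium.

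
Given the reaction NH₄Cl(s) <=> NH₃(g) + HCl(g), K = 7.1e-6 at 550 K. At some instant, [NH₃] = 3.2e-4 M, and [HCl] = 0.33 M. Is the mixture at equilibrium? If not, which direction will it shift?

no; Q > K, reaction proceeds in reverse

(NH₄Cl is a pure solid — omitted from Q.)
Q = [NH₃]·[HCl] = (3.2e-4)·(0.33) = 1.1e-4
Q = 1.1e-4 > K = 7.1e-6: net reverse reaction.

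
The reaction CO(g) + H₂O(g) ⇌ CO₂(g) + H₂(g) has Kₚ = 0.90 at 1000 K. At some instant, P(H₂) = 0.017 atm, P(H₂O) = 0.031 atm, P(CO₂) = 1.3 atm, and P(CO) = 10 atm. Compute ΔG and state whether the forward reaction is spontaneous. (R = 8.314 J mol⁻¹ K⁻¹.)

Qₚ = P(CO₂)·P(H₂) / (P(CO)·P(H₂O)) = (1.3)·(0.017) / ((10)·(0.031)) = 0.0713
ΔG = RT ln(Qₚ/Kₚ) = (8.314 J mol⁻¹ K⁻¹)(1000 K) × ln(0.0713/0.90)
   = (8.314 kJ/mol)(-2.535) = -21.1 kJ/mol
ΔG < 0, so the forward reaction is spontaneous (proceeds forward).

ΔG = -21.1 kJ/mol; the forward reaction is spontaneous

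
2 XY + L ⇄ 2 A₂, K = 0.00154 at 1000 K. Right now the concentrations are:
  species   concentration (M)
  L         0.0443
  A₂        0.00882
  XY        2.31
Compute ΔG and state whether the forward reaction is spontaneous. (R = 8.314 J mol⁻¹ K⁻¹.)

ΔG = -12.8 kJ/mol; the forward reaction is spontaneous

Q = [A₂]² / ([XY]²·[L]) = (0.00882)² / ((2.31)²·(0.0443)) = 3.29×10⁻⁴
ΔG = RT ln(Q/K) = (8.314 J mol⁻¹ K⁻¹)(1000 K) × ln(3.29×10⁻⁴/0.00154)
   = (8.314 kJ/mol)(-1.543) = -12.8 kJ/mol
ΔG < 0, so the forward reaction is spontaneous (proceeds forward).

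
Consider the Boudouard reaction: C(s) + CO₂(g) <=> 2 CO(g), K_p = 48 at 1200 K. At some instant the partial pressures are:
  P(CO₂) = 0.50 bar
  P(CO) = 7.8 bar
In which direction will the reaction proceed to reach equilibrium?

(C is a pure solid — omitted from Q_p.)
Q_p = P(CO)² / P(CO₂) = (7.8)² / (0.50) = 120
Q_p = 120 > K_p = 48, so the reverse reaction proceeds.

to the left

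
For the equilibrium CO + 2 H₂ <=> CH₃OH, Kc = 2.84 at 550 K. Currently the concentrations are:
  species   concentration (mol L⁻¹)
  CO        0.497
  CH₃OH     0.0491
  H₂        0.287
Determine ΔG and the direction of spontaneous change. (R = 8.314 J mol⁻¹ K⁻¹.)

ΔG = -3.94 kJ/mol; the forward reaction is spontaneous

Qc = [CH₃OH] / ([CO]·[H₂]²) = (0.0491) / ((0.497)·(0.287)²) = 1.20
ΔG = RT ln(Qc/Kc) = (8.314 J mol⁻¹ K⁻¹)(550 K) × ln(1.20/2.84)
   = (4.573 kJ/mol)(-0.8615) = -3.94 kJ/mol
ΔG < 0, so the forward reaction is spontaneous (proceeds forward).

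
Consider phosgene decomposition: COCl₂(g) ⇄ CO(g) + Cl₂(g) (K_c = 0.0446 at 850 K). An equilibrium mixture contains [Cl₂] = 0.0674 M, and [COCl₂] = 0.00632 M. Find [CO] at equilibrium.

At equilibrium, K_c = [CO]·[Cl₂] / [COCl₂] = 0.0446.
([CO])·(0.0674) / (0.00632) = 0.0446
[CO] = 0.00418 M

[CO] = 0.00418 M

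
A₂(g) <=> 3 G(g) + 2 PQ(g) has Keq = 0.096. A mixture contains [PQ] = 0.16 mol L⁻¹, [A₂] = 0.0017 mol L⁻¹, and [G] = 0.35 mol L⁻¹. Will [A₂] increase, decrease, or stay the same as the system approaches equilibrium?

increase

Q = [G]³·[PQ]² / [A₂] = (0.35)³·(0.16)² / (0.0017) = 0.65
Q = 0.65 > Keq = 0.096: net reverse reaction.
A₂ is a reactant, so it increases.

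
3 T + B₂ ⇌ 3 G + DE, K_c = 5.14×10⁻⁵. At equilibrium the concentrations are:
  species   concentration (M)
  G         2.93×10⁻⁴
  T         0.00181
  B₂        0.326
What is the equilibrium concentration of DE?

At equilibrium, K_c = [G]³·[DE] / ([T]³·[B₂]) = 5.14×10⁻⁵.
(2.93×10⁻⁴)³·([DE]) / ((0.00181)³·(0.326)) = 5.14×10⁻⁵
[DE] = 0.00395 M

[DE] = 0.00395 M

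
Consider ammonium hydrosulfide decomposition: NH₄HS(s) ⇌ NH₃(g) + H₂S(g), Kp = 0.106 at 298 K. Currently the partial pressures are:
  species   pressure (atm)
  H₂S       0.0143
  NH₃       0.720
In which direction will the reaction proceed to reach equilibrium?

toward products

(NH₄HS is a pure solid — omitted from Qp.)
Qp = P(NH₃)·P(H₂S) = (0.720)·(0.0143) = 0.0103
Qp = 0.0103 < Kp = 0.106, so the forward reaction proceeds.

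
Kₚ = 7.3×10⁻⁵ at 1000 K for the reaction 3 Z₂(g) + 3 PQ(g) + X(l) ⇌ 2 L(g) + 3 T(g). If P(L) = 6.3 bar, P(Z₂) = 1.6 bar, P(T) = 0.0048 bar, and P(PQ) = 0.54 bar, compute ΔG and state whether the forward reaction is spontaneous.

ΔG = -19.7 kJ/mol; the forward reaction is spontaneous

(X is a pure liquid — omitted from Qₚ.)
Qₚ = P(L)²·P(T)³ / (P(Z₂)³·P(PQ)³) = (6.3)²·(0.0048)³ / ((1.6)³·(0.54)³) = 6.81×10⁻⁶
ΔG = RT ln(Qₚ/Kₚ) = (8.314 J mol⁻¹ K⁻¹)(1000 K) × ln(6.81×10⁻⁶/7.3×10⁻⁵)
   = (8.314 kJ/mol)(-2.372) = -19.7 kJ/mol
ΔG < 0, so the forward reaction is spontaneous (proceeds forward).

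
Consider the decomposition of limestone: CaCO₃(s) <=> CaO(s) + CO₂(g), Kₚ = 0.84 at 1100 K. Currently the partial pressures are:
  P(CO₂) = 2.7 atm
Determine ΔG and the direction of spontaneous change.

(CaCO₃, CaO are pure solids — omitted from Qₚ.)
Qₚ = P(CO₂) = 2.70
ΔG = RT ln(Qₚ/Kₚ) = (8.314 J mol⁻¹ K⁻¹)(1100 K) × ln(2.70/0.84)
   = (9.145 kJ/mol)(1.168) = 10.7 kJ/mol
ΔG > 0, so the forward reaction is non-spontaneous (proceeds in reverse).

ΔG = 10.7 kJ/mol; the forward reaction is non-spontaneous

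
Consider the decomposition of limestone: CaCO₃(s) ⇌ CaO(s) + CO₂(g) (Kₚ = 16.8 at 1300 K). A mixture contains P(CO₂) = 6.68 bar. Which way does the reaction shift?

toward products

(CaCO₃, CaO are pure solids — omitted from Qₚ.)
Qₚ = P(CO₂) = 6.68
Qₚ = 6.68 < Kₚ = 16.8, so the forward reaction proceeds.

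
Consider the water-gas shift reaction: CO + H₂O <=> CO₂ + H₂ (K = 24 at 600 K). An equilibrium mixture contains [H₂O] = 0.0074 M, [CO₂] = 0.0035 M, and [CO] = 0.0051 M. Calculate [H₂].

At equilibrium, K = [CO₂]·[H₂] / ([CO]·[H₂O]) = 24.
(0.0035)·([H₂]) / ((0.0051)·(0.0074)) = 24
[H₂] = 0.259 = 0.26 M

[H₂] = 0.26 M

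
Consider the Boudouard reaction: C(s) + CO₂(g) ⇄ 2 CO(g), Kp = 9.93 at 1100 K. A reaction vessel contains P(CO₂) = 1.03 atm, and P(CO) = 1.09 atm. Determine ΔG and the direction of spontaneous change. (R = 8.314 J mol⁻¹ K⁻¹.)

ΔG = -19.7 kJ/mol; the forward reaction is spontaneous

(C is a pure solid — omitted from Qp.)
Qp = P(CO)² / P(CO₂) = (1.09)² / (1.03) = 1.15
ΔG = RT ln(Qp/Kp) = (8.314 J mol⁻¹ K⁻¹)(1100 K) × ln(1.15/9.93)
   = (9.145 kJ/mol)(-2.156) = -19.7 kJ/mol
ΔG < 0, so the forward reaction is spontaneous (proceeds forward).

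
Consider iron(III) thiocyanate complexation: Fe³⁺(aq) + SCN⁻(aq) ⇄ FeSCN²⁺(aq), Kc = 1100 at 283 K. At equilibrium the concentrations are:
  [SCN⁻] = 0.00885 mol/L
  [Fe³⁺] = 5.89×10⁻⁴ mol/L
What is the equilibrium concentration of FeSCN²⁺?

At equilibrium, Kc = [FeSCN²⁺] / ([Fe³⁺]·[SCN⁻]) = 1100.
([FeSCN²⁺]) / ((5.89×10⁻⁴)·(0.00885)) = 1100
[FeSCN²⁺] = 0.00573 mol/L

[FeSCN²⁺] = 0.00573 mol/L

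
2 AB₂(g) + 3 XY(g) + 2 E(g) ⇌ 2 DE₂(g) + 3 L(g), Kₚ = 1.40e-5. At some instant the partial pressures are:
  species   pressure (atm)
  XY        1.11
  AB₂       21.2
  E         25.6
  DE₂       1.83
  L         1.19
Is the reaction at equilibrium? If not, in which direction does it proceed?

neither direction; the system is at equilibrium

Qₚ = P(DE₂)²·P(L)³ / (P(AB₂)²·P(XY)³·P(E)²) = (1.83)²·(1.19)³ / ((21.2)²·(1.11)³·(25.6)²) = 1.40e-5
Qₚ = 1.40e-5 = Kₚ, so the system is already at equilibrium.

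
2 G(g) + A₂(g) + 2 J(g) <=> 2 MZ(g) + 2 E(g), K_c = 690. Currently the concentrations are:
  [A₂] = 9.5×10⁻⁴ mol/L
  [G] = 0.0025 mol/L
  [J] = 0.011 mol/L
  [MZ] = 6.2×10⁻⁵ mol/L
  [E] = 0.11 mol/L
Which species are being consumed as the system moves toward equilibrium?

G, A₂, J (reactants)

Q_c = [MZ]²·[E]² / ([G]²·[A₂]·[J]²) = (6.2×10⁻⁵)²·(0.11)² / ((0.0025)²·(9.5×10⁻⁴)·(0.011)²) = 65
Q_c = 65 < K_c = 690: net forward reaction.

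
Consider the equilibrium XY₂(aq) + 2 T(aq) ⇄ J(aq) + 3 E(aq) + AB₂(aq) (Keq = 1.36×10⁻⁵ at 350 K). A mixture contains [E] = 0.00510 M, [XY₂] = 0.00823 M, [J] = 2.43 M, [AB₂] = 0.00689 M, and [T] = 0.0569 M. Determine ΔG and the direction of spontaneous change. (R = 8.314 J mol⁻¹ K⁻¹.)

Q = [J]·[E]³·[AB₂] / ([XY₂]·[T]²) = (2.43)·(0.00510)³·(0.00689) / ((0.00823)·(0.0569)²) = 8.34×10⁻⁵
ΔG = RT ln(Q/Keq) = (8.314 J mol⁻¹ K⁻¹)(350 K) × ln(8.34×10⁻⁵/1.36×10⁻⁵)
   = (2.910 kJ/mol)(1.814) = 5.28 kJ/mol
ΔG > 0, so the forward reaction is non-spontaneous (proceeds in reverse).

ΔG = 5.28 kJ/mol; the forward reaction is non-spontaneous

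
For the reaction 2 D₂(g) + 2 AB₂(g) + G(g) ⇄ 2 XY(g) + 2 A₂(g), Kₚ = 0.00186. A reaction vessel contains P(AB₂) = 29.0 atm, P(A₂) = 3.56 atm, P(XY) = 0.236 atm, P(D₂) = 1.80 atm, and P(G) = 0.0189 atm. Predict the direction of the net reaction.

Qₚ = P(XY)²·P(A₂)² / (P(D₂)²·P(AB₂)²·P(G)) = (0.236)²·(3.56)² / ((1.80)²·(29.0)²·(0.0189)) = 0.0137
Qₚ = 0.0137 > Kₚ = 0.00186, so the reverse reaction proceeds.

to the left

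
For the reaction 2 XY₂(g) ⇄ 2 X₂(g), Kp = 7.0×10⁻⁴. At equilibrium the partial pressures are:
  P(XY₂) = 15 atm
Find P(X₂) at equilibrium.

P(X₂) = 0.40 atm

At equilibrium, Kp = P(X₂)² / P(XY₂)² = 7.0×10⁻⁴.
(P(X₂))² / (15)² = 7.0×10⁻⁴
P(X₂)² = 0.157 ⇒ P(X₂) = 0.40 atm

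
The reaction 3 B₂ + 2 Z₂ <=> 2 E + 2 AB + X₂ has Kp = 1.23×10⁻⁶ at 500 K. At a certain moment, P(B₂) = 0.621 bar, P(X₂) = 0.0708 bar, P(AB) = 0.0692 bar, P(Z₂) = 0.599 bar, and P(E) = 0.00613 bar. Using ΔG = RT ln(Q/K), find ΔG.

ΔG = -8.80 kJ/mol

Qp = P(E)²·P(AB)²·P(X₂) / (P(B₂)³·P(Z₂)²) = (0.00613)²·(0.0692)²·(0.0708) / ((0.621)³·(0.599)²) = 1.48×10⁻⁷
ΔG = RT ln(Qp/Kp) = (8.314 J mol⁻¹ K⁻¹)(500 K) × ln(1.48×10⁻⁷/1.23×10⁻⁶)
   = (4.157 kJ/mol)(-2.118) = -8.80 kJ/mol
ΔG < 0, so the forward reaction is spontaneous (proceeds forward).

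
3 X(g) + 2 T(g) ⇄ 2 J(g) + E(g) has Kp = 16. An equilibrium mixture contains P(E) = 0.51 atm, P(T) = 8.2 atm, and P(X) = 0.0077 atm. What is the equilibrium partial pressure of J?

At equilibrium, Kp = P(J)²·P(E) / (P(X)³·P(T)²) = 16.
(P(J))²·(0.51) / ((0.0077)³·(8.2)²) = 16
P(J)² = 9.63×10⁻⁴ ⇒ P(J) = 0.031 atm

P(J) = 0.031 atm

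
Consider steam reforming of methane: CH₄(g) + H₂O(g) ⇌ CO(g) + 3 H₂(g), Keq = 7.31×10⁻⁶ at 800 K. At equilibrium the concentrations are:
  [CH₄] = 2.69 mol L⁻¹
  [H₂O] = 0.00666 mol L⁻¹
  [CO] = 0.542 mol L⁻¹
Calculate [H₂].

At equilibrium, Keq = [CO]·[H₂]³ / ([CH₄]·[H₂O]) = 7.31×10⁻⁶.
(0.542)·([H₂])³ / ((2.69)·(0.00666)) = 7.31×10⁻⁶
[H₂]³ = 2.42×10⁻⁷ ⇒ [H₂] = 0.00623 mol L⁻¹

[H₂] = 0.00623 mol L⁻¹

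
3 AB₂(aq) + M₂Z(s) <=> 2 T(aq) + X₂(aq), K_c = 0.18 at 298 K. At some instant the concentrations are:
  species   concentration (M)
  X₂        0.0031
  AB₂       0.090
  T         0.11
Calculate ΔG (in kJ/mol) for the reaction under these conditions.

ΔG = -3.10 kJ/mol

(M₂Z is a pure solid — omitted from Q_c.)
Q_c = [T]²·[X₂] / [AB₂]³ = (0.11)²·(0.0031) / (0.090)³ = 0.0515
ΔG = RT ln(Q_c/K_c) = (8.314 J mol⁻¹ K⁻¹)(298 K) × ln(0.0515/0.18)
   = (2.478 kJ/mol)(-1.251) = -3.10 kJ/mol
ΔG < 0, so the forward reaction is spontaneous (proceeds forward).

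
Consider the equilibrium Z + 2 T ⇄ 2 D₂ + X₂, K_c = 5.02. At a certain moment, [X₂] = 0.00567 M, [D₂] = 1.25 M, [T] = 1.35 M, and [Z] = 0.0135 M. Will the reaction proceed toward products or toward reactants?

in the forward direction

Q_c = [D₂]²·[X₂] / ([Z]·[T]²) = (1.25)²·(0.00567) / ((0.0135)·(1.35)²) = 0.360
Q_c = 0.360 < K_c = 5.02, so the forward reaction proceeds.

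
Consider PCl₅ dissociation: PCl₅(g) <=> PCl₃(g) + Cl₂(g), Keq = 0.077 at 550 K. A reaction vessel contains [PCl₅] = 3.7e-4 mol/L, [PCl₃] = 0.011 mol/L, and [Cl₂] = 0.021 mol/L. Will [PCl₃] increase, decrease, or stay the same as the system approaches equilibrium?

Q = [PCl₃]·[Cl₂] / [PCl₅] = (0.011)·(0.021) / (3.7e-4) = 0.62
Q = 0.62 > Keq = 0.077: net reverse reaction.
PCl₃ is a product, so it decreases.

decrease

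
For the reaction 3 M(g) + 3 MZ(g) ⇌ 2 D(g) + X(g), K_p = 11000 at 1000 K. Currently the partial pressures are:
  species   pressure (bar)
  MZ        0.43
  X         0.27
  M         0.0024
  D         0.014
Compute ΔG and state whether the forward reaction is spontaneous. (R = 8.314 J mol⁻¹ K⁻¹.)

Q_p = P(D)²·P(X) / (P(M)³·P(MZ)³) = (0.014)²·(0.27) / ((0.0024)³·(0.43)³) = 48100
ΔG = RT ln(Q_p/K_p) = (8.314 J mol⁻¹ K⁻¹)(1000 K) × ln(48100/11000)
   = (8.314 kJ/mol)(1.475) = 12.3 kJ/mol
ΔG > 0, so the forward reaction is non-spontaneous (proceeds in reverse).

ΔG = 12.3 kJ/mol; the forward reaction is non-spontaneous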